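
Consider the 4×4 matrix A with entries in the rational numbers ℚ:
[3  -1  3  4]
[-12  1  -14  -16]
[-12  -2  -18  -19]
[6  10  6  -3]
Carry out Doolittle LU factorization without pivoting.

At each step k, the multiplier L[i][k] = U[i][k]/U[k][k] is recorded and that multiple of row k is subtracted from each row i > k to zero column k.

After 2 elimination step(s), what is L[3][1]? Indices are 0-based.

L[3][1] = -4

k=0: U[0][0]=3
  eliminate (1,0): mult=-4, new row 1: (0, -3, -2, 0); set L[1][0]=-4
  eliminate (2,0): mult=-4, new row 2: (0, -6, -6, -3); set L[2][0]=-4
  eliminate (3,0): mult=2, new row 3: (0, 12, 0, -11); set L[3][0]=2
k=1: U[1][1]=-3
  eliminate (2,1): mult=2, new row 2: (0, 0, -2, -3); set L[2][1]=2
  eliminate (3,1): mult=-4, new row 3: (0, 0, -8, -11); set L[3][1]=-4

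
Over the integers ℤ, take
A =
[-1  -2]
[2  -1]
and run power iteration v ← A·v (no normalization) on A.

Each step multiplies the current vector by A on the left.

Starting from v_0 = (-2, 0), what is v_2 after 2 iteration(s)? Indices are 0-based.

v_0 = (-2, 0).
v_1 = A·v_0 = (2, -4).
v_2 = A·v_1 = (6, 8).

v_2 = (6, 8)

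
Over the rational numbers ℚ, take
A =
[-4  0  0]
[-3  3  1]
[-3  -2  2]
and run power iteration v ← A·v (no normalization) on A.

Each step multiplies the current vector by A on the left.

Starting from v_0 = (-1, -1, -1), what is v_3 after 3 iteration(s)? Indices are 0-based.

v_3 = (64, 8, 64)

v_0 = (-1, -1, -1).
v_1 = A·v_0 = (4, -1, 3).
v_2 = A·v_1 = (-16, -12, -4).
v_3 = A·v_2 = (64, 8, 64).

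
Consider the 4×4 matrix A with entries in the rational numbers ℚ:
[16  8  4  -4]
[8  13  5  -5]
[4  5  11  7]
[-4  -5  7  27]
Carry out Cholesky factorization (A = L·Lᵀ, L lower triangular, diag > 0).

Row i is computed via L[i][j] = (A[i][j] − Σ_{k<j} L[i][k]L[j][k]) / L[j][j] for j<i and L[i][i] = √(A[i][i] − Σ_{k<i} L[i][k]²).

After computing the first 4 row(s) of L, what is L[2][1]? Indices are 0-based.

Step 1: L[0][0] = √(16) = 4.
  L[1][0] = (8) / L[0][0] = 2.
Step 2: L[1][1] = √(9) = 3.
  L[2][0] = (4) / L[0][0] = 1.
  L[2][1] = (3) / L[1][1] = 1.
Step 3: L[2][2] = √(9) = 3.
  L[3][0] = (-4) / L[0][0] = -1.
  L[3][1] = (-3) / L[1][1] = -1.
  L[3][2] = (9) / L[2][2] = 3.
Step 4: L[3][3] = √(16) = 4.

L[2][1] = 1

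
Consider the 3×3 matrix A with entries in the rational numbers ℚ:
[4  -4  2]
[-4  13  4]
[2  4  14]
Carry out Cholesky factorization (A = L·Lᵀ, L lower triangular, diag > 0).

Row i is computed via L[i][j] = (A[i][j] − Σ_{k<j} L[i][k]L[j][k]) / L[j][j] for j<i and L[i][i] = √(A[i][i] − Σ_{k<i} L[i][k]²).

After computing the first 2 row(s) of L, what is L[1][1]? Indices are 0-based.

Step 1: L[0][0] = √(4) = 2.
  L[1][0] = (-4) / L[0][0] = -2.
Step 2: L[1][1] = √(9) = 3.

L[1][1] = 3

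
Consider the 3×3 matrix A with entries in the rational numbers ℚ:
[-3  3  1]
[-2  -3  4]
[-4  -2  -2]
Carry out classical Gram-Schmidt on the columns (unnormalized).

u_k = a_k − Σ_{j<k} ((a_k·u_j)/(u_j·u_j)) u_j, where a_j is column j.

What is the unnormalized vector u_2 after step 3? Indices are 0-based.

u_2 = (880/613, 1980/613, -1650/613)

Step 1: u_0 = a_0 = (-3, -2, -4).
Step 2: u_1 = a_1 − (5/29)·u_0 = (102/29, -77/29, -38/29).
Step 3: u_2 = a_2 − (-3/29)·u_0 − (-130/613)·u_1 = (880/613, 1980/613, -1650/613).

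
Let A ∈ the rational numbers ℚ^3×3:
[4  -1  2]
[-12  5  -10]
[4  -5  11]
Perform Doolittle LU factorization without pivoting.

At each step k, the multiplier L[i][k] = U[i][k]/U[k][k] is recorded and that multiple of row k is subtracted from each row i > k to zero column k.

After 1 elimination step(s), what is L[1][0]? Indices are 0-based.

[col 0] pivot 4
  R1 -= -3*R0 → (0, 2, -4)  (L[1][0] := -3)
  R2 -= 1*R0 → (0, -4, 9)  (L[2][0] := 1)

L[1][0] = -3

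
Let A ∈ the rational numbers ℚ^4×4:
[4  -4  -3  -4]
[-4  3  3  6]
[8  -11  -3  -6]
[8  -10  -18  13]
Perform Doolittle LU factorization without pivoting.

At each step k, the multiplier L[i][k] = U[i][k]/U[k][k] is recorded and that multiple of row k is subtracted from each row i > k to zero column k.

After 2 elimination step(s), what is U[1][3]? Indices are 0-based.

[col 0] pivot 4
  R1 -= -1*R0 → (0, -1, 0, 2)  (L[1][0] := -1)
  R2 -= 2*R0 → (0, -3, 3, 2)  (L[2][0] := 2)
  R3 -= 2*R0 → (0, -2, -12, 21)  (L[3][0] := 2)
[col 1] pivot -1
  R2 -= 3*R1 → (0, 0, 3, -4)  (L[2][1] := 3)
  R3 -= 2*R1 → (0, 0, -12, 17)  (L[3][1] := 2)

U[1][3] = 2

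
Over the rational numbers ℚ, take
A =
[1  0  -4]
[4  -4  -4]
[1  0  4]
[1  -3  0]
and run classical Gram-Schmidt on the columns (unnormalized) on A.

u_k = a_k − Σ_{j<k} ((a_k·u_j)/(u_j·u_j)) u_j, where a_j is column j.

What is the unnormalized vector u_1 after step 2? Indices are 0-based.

Step 1: u_0 = a_0 = (1, 4, 1, 1).
Step 2: u_1 = a_1 − (-1)·u_0 = (1, 0, 1, -2).

u_1 = (1, 0, 1, -2)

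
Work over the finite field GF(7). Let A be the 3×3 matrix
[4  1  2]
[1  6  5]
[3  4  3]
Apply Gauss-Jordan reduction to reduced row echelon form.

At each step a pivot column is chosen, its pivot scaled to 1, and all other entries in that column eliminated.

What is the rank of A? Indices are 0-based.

rank = 3

pivot(0,0)=4: scale R0 → (1, 2, 4)
  clear (1,0): R1 −= (1)R0 → (0, 4, 1)
  clear (2,0): R2 −= (3)R0 → (0, 5, 5)
pivot(1,1)=4: scale R1 → (0, 1, 2)
  clear (0,1): R0 −= (2)R1 → (1, 0, 0)
  clear (2,1): R2 −= (5)R1 → (0, 0, 2)
pivot(2,2)=2: scale R2 → (0, 0, 1)
  clear (1,2): R1 −= (2)R2 → (0, 1, 0)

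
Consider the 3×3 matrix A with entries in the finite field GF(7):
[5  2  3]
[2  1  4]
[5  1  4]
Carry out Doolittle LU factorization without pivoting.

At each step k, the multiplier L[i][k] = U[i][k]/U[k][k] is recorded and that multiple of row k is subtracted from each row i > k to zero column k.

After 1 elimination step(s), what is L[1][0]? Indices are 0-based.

k=0: U[0][0]=5
  eliminate (1,0): mult=6, new row 1: (0, 3, 0); set L[1][0]=6
  eliminate (2,0): mult=1, new row 2: (0, 6, 1); set L[2][0]=1

L[1][0] = 6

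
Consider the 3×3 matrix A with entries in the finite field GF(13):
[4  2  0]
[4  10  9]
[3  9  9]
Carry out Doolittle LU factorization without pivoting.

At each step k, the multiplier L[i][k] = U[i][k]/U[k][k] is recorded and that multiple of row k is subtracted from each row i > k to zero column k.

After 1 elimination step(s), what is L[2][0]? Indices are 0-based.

Step 1: pivot at (0,0) is 4.
  row1 ← row1 − (1)·row0  ⇒  L[1][0]=1, U row1=(0, 8, 9)
  row2 ← row2 − (4)·row0  ⇒  L[2][0]=4, U row2=(0, 1, 9)

L[2][0] = 4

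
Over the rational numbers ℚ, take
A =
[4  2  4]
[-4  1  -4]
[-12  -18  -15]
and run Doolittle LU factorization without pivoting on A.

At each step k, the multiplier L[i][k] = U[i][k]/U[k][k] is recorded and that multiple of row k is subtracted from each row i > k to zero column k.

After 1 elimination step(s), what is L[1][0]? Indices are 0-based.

Step 1: pivot at (0,0) is 4.
  row1 ← row1 − (-1)·row0  ⇒  L[1][0]=-1, U row1=(0, 3, 0)
  row2 ← row2 − (-3)·row0  ⇒  L[2][0]=-3, U row2=(0, -12, -3)

L[1][0] = -1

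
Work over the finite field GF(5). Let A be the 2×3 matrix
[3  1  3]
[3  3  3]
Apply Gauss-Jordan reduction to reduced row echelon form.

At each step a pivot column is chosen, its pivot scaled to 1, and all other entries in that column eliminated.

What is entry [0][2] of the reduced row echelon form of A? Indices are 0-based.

M[0][2] = 1

pivot(0,0)=3: scale R0 → (1, 2, 1)
  clear (1,0): R1 −= (3)R0 → (0, 2, 0)
pivot(1,1)=2: scale R1 → (0, 1, 0)
  clear (0,1): R0 −= (2)R1 → (1, 0, 1)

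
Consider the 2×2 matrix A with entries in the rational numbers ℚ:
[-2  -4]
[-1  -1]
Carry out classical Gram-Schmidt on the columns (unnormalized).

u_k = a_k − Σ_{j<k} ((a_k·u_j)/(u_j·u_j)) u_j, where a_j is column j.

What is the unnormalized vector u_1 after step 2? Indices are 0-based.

u_1 = (-2/5, 4/5)

Step 1: u_0 = a_0 = (-2, -1).
Step 2: u_1 = a_1 − (9/5)·u_0 = (-2/5, 4/5).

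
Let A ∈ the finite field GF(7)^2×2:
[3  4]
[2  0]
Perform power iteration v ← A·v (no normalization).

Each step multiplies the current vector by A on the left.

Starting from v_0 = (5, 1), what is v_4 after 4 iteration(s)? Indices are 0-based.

v_4 = (5, 4)

v_0 = (5, 1).
v_1 = A·v_0 = (5, 3).
v_2 = A·v_1 = (6, 3).
v_3 = A·v_2 = (2, 5).
v_4 = A·v_3 = (5, 4).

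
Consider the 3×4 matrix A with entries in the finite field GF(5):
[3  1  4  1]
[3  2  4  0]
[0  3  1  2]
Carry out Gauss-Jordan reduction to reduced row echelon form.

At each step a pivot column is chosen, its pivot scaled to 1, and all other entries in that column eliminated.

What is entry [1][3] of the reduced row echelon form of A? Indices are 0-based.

pivot(0,0)=3: scale R0 → (1, 2, 3, 2)
  clear (1,0): R1 −= (3)R0 → (0, 1, 0, 4)
pivot(1,1)=1: scale R1 → (0, 1, 0, 4)
  clear (0,1): R0 −= (2)R1 → (1, 0, 3, 4)
  clear (2,1): R2 −= (3)R1 → (0, 0, 1, 0)
pivot(2,2)=1: scale R2 → (0, 0, 1, 0)
  clear (0,2): R0 −= (3)R2 → (1, 0, 0, 4)

M[1][3] = 4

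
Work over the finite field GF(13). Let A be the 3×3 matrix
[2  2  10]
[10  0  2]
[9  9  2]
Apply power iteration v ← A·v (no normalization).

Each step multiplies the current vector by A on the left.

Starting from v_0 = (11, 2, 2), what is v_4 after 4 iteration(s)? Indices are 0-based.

v_4 = (11, 4, 4)

v_0 = (11, 2, 2).
v_1 = A·v_0 = (7, 10, 4).
v_2 = A·v_1 = (9, 0, 5).
v_3 = A·v_2 = (3, 9, 0).
v_4 = A·v_3 = (11, 4, 4).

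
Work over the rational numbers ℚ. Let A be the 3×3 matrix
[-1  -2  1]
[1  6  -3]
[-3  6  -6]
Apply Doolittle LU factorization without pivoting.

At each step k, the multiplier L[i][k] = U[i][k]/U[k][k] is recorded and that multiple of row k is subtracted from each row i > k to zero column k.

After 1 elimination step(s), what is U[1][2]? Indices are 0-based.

Step 1: pivot at (0,0) is -1.
  row1 ← row1 − (-1)·row0  ⇒  L[1][0]=-1, U row1=(0, 4, -2)
  row2 ← row2 − (3)·row0  ⇒  L[2][0]=3, U row2=(0, 12, -9)

U[1][2] = -2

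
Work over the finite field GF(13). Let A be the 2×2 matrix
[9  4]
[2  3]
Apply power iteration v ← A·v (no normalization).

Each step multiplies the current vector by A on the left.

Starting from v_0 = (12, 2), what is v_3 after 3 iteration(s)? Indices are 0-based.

v_3 = (12, 5)

v_0 = (12, 2).
v_1 = A·v_0 = (12, 4).
v_2 = A·v_1 = (7, 10).
v_3 = A·v_2 = (12, 5).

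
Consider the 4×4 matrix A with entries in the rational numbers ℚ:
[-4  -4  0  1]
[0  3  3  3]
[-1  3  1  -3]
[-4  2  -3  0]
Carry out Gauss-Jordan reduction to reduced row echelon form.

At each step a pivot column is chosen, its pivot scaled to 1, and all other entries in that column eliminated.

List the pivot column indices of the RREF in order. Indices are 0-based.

step 1: normalize row 0 (÷-4) = (1, 1, 0, -1/4)
  row 2: subtract -1×row0 = (0, 4, 1, -13/4)
  row 3: subtract -4×row0 = (0, 6, -3, -1)
step 2: normalize row 1 (÷3) = (0, 1, 1, 1)
  row 0: subtract 1×row1 = (1, 0, -1, -5/4)
  row 2: subtract 4×row1 = (0, 0, -3, -29/4)
  row 3: subtract 6×row1 = (0, 0, -9, -7)
step 3: normalize row 2 (÷-3) = (0, 0, 1, 29/12)
  row 0: subtract -1×row2 = (1, 0, 0, 7/6)
  row 1: subtract 1×row2 = (0, 1, 0, -17/12)
  row 3: subtract -9×row2 = (0, 0, 0, 59/4)
step 4: normalize row 3 (÷59/4) = (0, 0, 0, 1)
  row 0: subtract 7/6×row3 = (1, 0, 0, 0)
  row 1: subtract -17/12×row3 = (0, 1, 0, 0)
  row 2: subtract 29/12×row3 = (0, 0, 1, 0)

pivot columns: 0, 1, 2, 3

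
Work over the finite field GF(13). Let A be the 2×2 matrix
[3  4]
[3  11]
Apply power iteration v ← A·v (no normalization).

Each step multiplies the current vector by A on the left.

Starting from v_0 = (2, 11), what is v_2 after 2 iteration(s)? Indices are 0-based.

v_2 = (8, 0)

v_0 = (2, 11).
v_1 = A·v_0 = (11, 10).
v_2 = A·v_1 = (8, 0).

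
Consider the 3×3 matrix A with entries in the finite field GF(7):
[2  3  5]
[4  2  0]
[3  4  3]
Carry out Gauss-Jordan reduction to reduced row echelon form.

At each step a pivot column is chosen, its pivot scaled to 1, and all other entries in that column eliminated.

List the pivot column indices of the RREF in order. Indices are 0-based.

step 1: normalize row 0 (÷2) = (1, 5, 6)
  row 1: subtract 4×row0 = (0, 3, 4)
  row 2: subtract 3×row0 = (0, 3, 6)
step 2: normalize row 1 (÷3) = (0, 1, 6)
  row 0: subtract 5×row1 = (1, 0, 4)
  row 2: subtract 3×row1 = (0, 0, 2)
step 3: normalize row 2 (÷2) = (0, 0, 1)
  row 0: subtract 4×row2 = (1, 0, 0)
  row 1: subtract 6×row2 = (0, 1, 0)

pivot columns: 0, 1, 2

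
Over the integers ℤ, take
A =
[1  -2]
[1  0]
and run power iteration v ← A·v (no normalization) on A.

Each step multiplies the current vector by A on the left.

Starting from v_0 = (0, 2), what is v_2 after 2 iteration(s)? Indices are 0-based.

v_0 = (0, 2).
v_1 = A·v_0 = (-4, 0).
v_2 = A·v_1 = (-4, -4).

v_2 = (-4, -4)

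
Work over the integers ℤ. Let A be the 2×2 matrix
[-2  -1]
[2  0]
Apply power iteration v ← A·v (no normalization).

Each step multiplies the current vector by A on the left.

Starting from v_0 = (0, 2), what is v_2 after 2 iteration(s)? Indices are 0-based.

v_0 = (0, 2).
v_1 = A·v_0 = (-2, 0).
v_2 = A·v_1 = (4, -4).

v_2 = (4, -4)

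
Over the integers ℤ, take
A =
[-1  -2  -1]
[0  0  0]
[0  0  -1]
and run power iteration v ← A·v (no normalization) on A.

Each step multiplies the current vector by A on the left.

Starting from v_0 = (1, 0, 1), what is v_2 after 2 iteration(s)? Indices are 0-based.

v_0 = (1, 0, 1).
v_1 = A·v_0 = (-2, 0, -1).
v_2 = A·v_1 = (3, 0, 1).

v_2 = (3, 0, 1)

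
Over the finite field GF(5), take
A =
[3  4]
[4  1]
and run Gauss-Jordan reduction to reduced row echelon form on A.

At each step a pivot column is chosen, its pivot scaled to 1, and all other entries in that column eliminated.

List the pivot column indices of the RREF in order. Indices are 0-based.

pivot columns: 0, 1

[1] R0 /= 3  ⇒  (1, 3)
     R1 -= 4·R0  ⇒  (0, 4)
[2] R1 /= 4  ⇒  (0, 1)
     R0 -= 3·R1  ⇒  (1, 0)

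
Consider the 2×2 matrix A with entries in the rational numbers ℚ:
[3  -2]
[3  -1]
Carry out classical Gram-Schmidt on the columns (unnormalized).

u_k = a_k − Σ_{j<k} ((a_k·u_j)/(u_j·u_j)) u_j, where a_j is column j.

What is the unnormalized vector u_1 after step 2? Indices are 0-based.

u_1 = (-1/2, 1/2)

Step 1: u_0 = a_0 = (3, 3).
Step 2: u_1 = a_1 − (-1/2)·u_0 = (-1/2, 1/2).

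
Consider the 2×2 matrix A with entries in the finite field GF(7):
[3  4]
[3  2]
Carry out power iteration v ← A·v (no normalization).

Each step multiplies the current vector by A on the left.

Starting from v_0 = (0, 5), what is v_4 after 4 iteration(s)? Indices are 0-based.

v_4 = (4, 1)

v_0 = (0, 5).
v_1 = A·v_0 = (6, 3).
v_2 = A·v_1 = (2, 3).
v_3 = A·v_2 = (4, 5).
v_4 = A·v_3 = (4, 1).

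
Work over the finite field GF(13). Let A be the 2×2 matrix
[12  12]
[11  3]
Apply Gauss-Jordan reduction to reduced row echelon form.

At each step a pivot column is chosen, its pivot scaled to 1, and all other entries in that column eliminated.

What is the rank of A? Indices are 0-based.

rank = 2

step 1: normalize row 0 (÷12) = (1, 1)
  row 1: subtract 11×row0 = (0, 5)
step 2: normalize row 1 (÷5) = (0, 1)
  row 0: subtract 1×row1 = (1, 0)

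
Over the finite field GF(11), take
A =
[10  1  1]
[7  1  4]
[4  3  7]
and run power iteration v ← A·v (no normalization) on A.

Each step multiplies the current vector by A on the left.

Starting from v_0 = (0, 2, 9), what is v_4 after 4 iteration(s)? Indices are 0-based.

v_0 = (0, 2, 9).
v_1 = A·v_0 = (0, 5, 3).
v_2 = A·v_1 = (8, 6, 3).
v_3 = A·v_2 = (1, 8, 5).
v_4 = A·v_3 = (1, 2, 8).

v_4 = (1, 2, 8)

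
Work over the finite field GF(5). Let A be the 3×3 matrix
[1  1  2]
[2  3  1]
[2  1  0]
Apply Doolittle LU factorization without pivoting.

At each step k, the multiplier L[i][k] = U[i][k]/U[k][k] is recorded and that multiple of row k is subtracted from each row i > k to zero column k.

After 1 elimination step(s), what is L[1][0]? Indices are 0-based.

[col 0] pivot 1
  R1 -= 2*R0 → (0, 1, 2)  (L[1][0] := 2)
  R2 -= 2*R0 → (0, 4, 1)  (L[2][0] := 2)

L[1][0] = 2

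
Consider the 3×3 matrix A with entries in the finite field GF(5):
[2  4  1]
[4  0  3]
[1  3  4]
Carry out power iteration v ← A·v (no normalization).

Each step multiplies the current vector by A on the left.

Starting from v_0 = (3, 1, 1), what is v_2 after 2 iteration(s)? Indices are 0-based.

v_2 = (2, 4, 1)

v_0 = (3, 1, 1).
v_1 = A·v_0 = (1, 0, 0).
v_2 = A·v_1 = (2, 4, 1).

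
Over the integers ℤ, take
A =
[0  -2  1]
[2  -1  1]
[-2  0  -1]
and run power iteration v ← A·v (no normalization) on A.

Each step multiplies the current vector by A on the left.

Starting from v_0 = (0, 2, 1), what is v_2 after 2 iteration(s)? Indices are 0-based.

v_2 = (1, -6, 7)

v_0 = (0, 2, 1).
v_1 = A·v_0 = (-3, -1, -1).
v_2 = A·v_1 = (1, -6, 7).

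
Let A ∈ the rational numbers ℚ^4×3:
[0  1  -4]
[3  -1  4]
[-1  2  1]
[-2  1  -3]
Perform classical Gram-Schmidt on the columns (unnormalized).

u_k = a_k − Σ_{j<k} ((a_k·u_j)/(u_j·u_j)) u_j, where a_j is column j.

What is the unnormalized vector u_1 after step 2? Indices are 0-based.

Step 1: u_0 = a_0 = (0, 3, -1, -2).
Step 2: u_1 = a_1 − (-1/2)·u_0 = (1, 1/2, 3/2, 0).

u_1 = (1, 1/2, 3/2, 0)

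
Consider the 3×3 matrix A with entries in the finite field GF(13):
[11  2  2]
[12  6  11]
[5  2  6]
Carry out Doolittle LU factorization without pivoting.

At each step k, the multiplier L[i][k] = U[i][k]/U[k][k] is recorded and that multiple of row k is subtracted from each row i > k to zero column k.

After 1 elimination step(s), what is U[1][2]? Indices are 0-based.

U[1][2] = 10

Step 1: pivot at (0,0) is 11.
  row1 ← row1 − (7)·row0  ⇒  L[1][0]=7, U row1=(0, 5, 10)
  row2 ← row2 − (4)·row0  ⇒  L[2][0]=4, U row2=(0, 7, 11)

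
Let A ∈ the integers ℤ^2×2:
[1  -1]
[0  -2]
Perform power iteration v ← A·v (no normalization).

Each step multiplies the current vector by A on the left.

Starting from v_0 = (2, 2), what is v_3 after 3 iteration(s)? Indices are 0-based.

v_0 = (2, 2).
v_1 = A·v_0 = (0, -4).
v_2 = A·v_1 = (4, 8).
v_3 = A·v_2 = (-4, -16).

v_3 = (-4, -16)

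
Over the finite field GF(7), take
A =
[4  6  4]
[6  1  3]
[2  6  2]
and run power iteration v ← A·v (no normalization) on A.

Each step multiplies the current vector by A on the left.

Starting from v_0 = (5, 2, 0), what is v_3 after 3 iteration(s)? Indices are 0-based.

v_0 = (5, 2, 0).
v_1 = A·v_0 = (4, 4, 1).
v_2 = A·v_1 = (2, 3, 6).
v_3 = A·v_2 = (1, 5, 6).

v_3 = (1, 5, 6)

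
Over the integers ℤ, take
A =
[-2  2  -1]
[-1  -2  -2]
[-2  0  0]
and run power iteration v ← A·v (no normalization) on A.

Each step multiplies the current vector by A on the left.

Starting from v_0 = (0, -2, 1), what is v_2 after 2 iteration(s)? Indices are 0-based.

v_2 = (14, 1, 10)

v_0 = (0, -2, 1).
v_1 = A·v_0 = (-5, 2, 0).
v_2 = A·v_1 = (14, 1, 10).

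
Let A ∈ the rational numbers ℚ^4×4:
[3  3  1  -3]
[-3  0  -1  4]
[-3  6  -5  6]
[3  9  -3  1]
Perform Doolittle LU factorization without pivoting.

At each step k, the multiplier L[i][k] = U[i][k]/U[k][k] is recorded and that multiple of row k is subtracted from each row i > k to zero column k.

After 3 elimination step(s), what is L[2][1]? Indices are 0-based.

L[2][1] = 3

[col 0] pivot 3
  R1 -= -1*R0 → (0, 3, 0, 1)  (L[1][0] := -1)
  R2 -= -1*R0 → (0, 9, -4, 3)  (L[2][0] := -1)
  R3 -= 1*R0 → (0, 6, -4, 4)  (L[3][0] := 1)
[col 1] pivot 3
  R2 -= 3*R1 → (0, 0, -4, 0)  (L[2][1] := 3)
  R3 -= 2*R1 → (0, 0, -4, 2)  (L[3][1] := 2)
[col 2] pivot -4
  R3 -= 1*R2 → (0, 0, 0, 2)  (L[3][2] := 1)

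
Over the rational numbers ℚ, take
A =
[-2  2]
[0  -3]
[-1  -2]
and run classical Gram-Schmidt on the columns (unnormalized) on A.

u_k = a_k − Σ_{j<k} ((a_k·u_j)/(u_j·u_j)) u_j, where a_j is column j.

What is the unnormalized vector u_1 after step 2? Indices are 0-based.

u_1 = (6/5, -3, -12/5)

Step 1: u_0 = a_0 = (-2, 0, -1).
Step 2: u_1 = a_1 − (-2/5)·u_0 = (6/5, -3, -12/5).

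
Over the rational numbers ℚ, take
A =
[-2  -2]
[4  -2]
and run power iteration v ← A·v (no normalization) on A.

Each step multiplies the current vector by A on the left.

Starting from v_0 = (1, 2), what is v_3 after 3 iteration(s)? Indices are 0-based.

v_3 = (24, 96)

v_0 = (1, 2).
v_1 = A·v_0 = (-6, 0).
v_2 = A·v_1 = (12, -24).
v_3 = A·v_2 = (24, 96).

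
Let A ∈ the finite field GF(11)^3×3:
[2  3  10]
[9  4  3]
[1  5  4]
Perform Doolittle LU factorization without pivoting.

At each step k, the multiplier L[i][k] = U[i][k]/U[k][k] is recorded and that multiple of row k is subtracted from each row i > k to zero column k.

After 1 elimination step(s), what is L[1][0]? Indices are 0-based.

L[1][0] = 10

k=0: U[0][0]=2
  eliminate (1,0): mult=10, new row 1: (0, 7, 2); set L[1][0]=10
  eliminate (2,0): mult=6, new row 2: (0, 9, 10); set L[2][0]=6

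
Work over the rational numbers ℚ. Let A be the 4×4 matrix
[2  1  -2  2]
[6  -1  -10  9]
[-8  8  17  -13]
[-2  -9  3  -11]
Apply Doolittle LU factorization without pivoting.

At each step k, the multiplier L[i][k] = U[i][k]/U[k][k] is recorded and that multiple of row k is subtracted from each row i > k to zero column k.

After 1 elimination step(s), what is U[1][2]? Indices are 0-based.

Step 1: pivot at (0,0) is 2.
  row1 ← row1 − (3)·row0  ⇒  L[1][0]=3, U row1=(0, -4, -4, 3)
  row2 ← row2 − (-4)·row0  ⇒  L[2][0]=-4, U row2=(0, 12, 9, -5)
  row3 ← row3 − (-1)·row0  ⇒  L[3][0]=-1, U row3=(0, -8, 1, -9)

U[1][2] = -4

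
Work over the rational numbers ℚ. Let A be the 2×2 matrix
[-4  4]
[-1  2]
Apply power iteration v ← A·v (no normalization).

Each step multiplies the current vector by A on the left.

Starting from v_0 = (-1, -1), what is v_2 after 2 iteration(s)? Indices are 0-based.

v_2 = (-4, -2)

v_0 = (-1, -1).
v_1 = A·v_0 = (0, -1).
v_2 = A·v_1 = (-4, -2).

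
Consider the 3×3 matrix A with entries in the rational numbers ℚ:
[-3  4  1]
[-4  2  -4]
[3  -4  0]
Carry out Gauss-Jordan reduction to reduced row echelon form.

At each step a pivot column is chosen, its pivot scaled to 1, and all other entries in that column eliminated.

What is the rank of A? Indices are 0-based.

step 1: normalize row 0 (÷-3) = (1, -4/3, -1/3)
  row 1: subtract -4×row0 = (0, -10/3, -16/3)
  row 2: subtract 3×row0 = (0, 0, 1)
step 2: normalize row 1 (÷-10/3) = (0, 1, 8/5)
  row 0: subtract -4/3×row1 = (1, 0, 9/5)
step 3: normalize row 2 (÷1) = (0, 0, 1)
  row 0: subtract 9/5×row2 = (1, 0, 0)
  row 1: subtract 8/5×row2 = (0, 1, 0)

rank = 3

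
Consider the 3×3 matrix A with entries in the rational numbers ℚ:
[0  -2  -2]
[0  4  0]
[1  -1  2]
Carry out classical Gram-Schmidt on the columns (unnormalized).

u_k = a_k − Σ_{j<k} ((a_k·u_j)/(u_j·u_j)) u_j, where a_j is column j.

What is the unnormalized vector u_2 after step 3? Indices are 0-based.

u_2 = (-8/5, -4/5, 0)

Step 1: u_0 = a_0 = (0, 0, 1).
Step 2: u_1 = a_1 − (-1)·u_0 = (-2, 4, 0).
Step 3: u_2 = a_2 − (2)·u_0 − (1/5)·u_1 = (-8/5, -4/5, 0).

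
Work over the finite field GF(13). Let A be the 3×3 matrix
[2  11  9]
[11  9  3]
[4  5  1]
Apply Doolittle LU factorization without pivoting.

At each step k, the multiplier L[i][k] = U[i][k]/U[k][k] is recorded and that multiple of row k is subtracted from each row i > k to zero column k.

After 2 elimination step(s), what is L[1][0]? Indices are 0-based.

k=0: U[0][0]=2
  eliminate (1,0): mult=12, new row 1: (0, 7, 12); set L[1][0]=12
  eliminate (2,0): mult=2, new row 2: (0, 9, 9); set L[2][0]=2
k=1: U[1][1]=7
  eliminate (2,1): mult=5, new row 2: (0, 0, 1); set L[2][1]=5

L[1][0] = 12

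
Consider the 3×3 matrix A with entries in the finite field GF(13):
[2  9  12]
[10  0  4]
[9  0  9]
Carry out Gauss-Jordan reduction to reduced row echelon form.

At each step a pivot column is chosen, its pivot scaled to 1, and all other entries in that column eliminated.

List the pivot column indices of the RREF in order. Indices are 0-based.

pivot columns: 0, 1, 2

step 1: normalize row 0 (÷2) = (1, 11, 6)
  row 1: subtract 10×row0 = (0, 7, 9)
  row 2: subtract 9×row0 = (0, 5, 7)
step 2: normalize row 1 (÷7) = (0, 1, 5)
  row 0: subtract 11×row1 = (1, 0, 3)
  row 2: subtract 5×row1 = (0, 0, 8)
step 3: normalize row 2 (÷8) = (0, 0, 1)
  row 0: subtract 3×row2 = (1, 0, 0)
  row 1: subtract 5×row2 = (0, 1, 0)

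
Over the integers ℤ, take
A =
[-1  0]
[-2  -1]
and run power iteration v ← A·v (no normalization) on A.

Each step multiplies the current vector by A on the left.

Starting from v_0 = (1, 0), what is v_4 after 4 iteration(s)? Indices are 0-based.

v_0 = (1, 0).
v_1 = A·v_0 = (-1, -2).
v_2 = A·v_1 = (1, 4).
v_3 = A·v_2 = (-1, -6).
v_4 = A·v_3 = (1, 8).

v_4 = (1, 8)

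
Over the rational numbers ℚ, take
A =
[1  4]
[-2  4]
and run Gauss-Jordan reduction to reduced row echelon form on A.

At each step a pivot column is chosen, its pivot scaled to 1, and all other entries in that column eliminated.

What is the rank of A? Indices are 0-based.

rank = 2

[1] R0 /= 1  ⇒  (1, 4)
     R1 -= -2·R0  ⇒  (0, 12)
[2] R1 /= 12  ⇒  (0, 1)
     R0 -= 4·R1  ⇒  (1, 0)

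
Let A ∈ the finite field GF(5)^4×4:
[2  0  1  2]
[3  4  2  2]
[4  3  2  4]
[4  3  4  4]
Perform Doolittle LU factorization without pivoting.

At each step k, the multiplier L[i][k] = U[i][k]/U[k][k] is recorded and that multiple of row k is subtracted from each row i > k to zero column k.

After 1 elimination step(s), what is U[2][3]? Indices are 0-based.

U[2][3] = 0

Step 1: pivot at (0,0) is 2.
  row1 ← row1 − (4)·row0  ⇒  L[1][0]=4, U row1=(0, 4, 3, 4)
  row2 ← row2 − (2)·row0  ⇒  L[2][0]=2, U row2=(0, 3, 0, 0)
  row3 ← row3 − (2)·row0  ⇒  L[3][0]=2, U row3=(0, 3, 2, 0)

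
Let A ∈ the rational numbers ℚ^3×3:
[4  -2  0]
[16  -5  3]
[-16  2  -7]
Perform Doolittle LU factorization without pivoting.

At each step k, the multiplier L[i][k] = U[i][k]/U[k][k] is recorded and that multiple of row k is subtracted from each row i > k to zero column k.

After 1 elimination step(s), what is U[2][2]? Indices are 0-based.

k=0: U[0][0]=4
  eliminate (1,0): mult=4, new row 1: (0, 3, 3); set L[1][0]=4
  eliminate (2,0): mult=-4, new row 2: (0, -6, -7); set L[2][0]=-4

U[2][2] = -7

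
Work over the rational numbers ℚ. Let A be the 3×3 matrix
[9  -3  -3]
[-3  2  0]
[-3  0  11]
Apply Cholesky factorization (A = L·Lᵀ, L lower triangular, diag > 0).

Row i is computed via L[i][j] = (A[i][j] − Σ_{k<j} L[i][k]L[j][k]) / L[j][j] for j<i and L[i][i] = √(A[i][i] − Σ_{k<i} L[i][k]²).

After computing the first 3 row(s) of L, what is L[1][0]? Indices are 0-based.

Step 1: L[0][0] = √(9) = 3.
  L[1][0] = (-3) / L[0][0] = -1.
Step 2: L[1][1] = √(1) = 1.
  L[2][0] = (-3) / L[0][0] = -1.
  L[2][1] = (-1) / L[1][1] = -1.
Step 3: L[2][2] = √(9) = 3.

L[1][0] = -1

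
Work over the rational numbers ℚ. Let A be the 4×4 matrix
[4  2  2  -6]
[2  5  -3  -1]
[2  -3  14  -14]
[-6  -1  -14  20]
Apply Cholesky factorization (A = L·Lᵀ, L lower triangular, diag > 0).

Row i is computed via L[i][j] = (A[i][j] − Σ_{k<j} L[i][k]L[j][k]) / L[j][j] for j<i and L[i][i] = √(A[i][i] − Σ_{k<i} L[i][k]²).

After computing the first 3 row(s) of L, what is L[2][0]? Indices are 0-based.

L[2][0] = 1

Step 1: L[0][0] = √(4) = 2.
  L[1][0] = (2) / L[0][0] = 1.
Step 2: L[1][1] = √(4) = 2.
  L[2][0] = (2) / L[0][0] = 1.
  L[2][1] = (-4) / L[1][1] = -2.
Step 3: L[2][2] = √(9) = 3.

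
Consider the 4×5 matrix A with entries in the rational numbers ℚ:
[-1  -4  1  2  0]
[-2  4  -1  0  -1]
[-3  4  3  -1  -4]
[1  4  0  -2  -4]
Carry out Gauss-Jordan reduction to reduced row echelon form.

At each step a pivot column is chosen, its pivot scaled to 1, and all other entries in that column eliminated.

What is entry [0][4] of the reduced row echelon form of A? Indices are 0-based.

[1] R0 /= -1  ⇒  (1, 4, -1, -2, 0)
     R1 -= -2·R0  ⇒  (0, 12, -3, -4, -1)
     R2 -= -3·R0  ⇒  (0, 16, 0, -7, -4)
     R3 -= 1·R0  ⇒  (0, 0, 1, 0, -4)
[2] R1 /= 12  ⇒  (0, 1, -1/4, -1/3, -1/12)
     R0 -= 4·R1  ⇒  (1, 0, 0, -2/3, 1/3)
     R2 -= 16·R1  ⇒  (0, 0, 4, -5/3, -8/3)
[3] R2 /= 4  ⇒  (0, 0, 1, -5/12, -2/3)
     R1 -= -1/4·R2  ⇒  (0, 1, 0, -7/16, -1/4)
     R3 -= 1·R2  ⇒  (0, 0, 0, 5/12, -10/3)
[4] R3 /= 5/12  ⇒  (0, 0, 0, 1, -8)
     R0 -= -2/3·R3  ⇒  (1, 0, 0, 0, -5)
     R1 -= -7/16·R3  ⇒  (0, 1, 0, 0, -15/4)
     R2 -= -5/12·R3  ⇒  (0, 0, 1, 0, -4)

M[0][4] = -5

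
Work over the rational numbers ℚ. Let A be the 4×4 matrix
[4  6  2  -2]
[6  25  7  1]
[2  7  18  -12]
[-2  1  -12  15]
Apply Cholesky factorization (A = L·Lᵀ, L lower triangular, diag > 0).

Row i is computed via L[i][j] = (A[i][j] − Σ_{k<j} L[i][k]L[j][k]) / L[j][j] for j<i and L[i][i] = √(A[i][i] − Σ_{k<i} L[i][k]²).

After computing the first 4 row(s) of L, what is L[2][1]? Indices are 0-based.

L[2][1] = 1

Step 1: L[0][0] = √(4) = 2.
  L[1][0] = (6) / L[0][0] = 3.
Step 2: L[1][1] = √(16) = 4.
  L[2][0] = (2) / L[0][0] = 1.
  L[2][1] = (4) / L[1][1] = 1.
Step 3: L[2][2] = √(16) = 4.
  L[3][0] = (-2) / L[0][0] = -1.
  L[3][1] = (4) / L[1][1] = 1.
  L[3][2] = (-12) / L[2][2] = -3.
Step 4: L[3][3] = √(4) = 2.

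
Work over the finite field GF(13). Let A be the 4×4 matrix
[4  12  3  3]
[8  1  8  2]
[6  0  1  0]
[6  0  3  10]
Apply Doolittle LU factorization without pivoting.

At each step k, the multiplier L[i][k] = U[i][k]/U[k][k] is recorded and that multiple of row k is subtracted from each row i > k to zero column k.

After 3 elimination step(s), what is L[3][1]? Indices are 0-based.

L[3][1] = 7

k=0: U[0][0]=4
  eliminate (1,0): mult=2, new row 1: (0, 3, 2, 9); set L[1][0]=2
  eliminate (2,0): mult=8, new row 2: (0, 8, 3, 2); set L[2][0]=8
  eliminate (3,0): mult=8, new row 3: (0, 8, 5, 12); set L[3][0]=8
k=1: U[1][1]=3
  eliminate (2,1): mult=7, new row 2: (0, 0, 2, 4); set L[2][1]=7
  eliminate (3,1): mult=7, new row 3: (0, 0, 4, 1); set L[3][1]=7
k=2: U[2][2]=2
  eliminate (3,2): mult=2, new row 3: (0, 0, 0, 6); set L[3][2]=2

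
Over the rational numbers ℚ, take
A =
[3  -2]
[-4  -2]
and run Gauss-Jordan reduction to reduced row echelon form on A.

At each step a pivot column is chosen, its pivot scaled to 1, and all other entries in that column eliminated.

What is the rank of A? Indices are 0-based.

pivot(0,0)=3: scale R0 → (1, -2/3)
  clear (1,0): R1 −= (-4)R0 → (0, -14/3)
pivot(1,1)=-14/3: scale R1 → (0, 1)
  clear (0,1): R0 −= (-2/3)R1 → (1, 0)

rank = 2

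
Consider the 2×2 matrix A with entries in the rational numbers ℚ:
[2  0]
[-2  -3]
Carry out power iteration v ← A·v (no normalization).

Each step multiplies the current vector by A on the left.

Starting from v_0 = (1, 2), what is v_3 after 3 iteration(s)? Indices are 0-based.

v_3 = (8, -68)

v_0 = (1, 2).
v_1 = A·v_0 = (2, -8).
v_2 = A·v_1 = (4, 20).
v_3 = A·v_2 = (8, -68).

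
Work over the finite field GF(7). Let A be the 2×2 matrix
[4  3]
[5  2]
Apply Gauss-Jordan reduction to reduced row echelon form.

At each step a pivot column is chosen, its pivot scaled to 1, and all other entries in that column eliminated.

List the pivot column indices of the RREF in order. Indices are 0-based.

step 1: normalize row 0 (÷4) = (1, 6)
  row 1: subtract 5×row0 = (0, 0)
skip col 1 (zero from row 1)

pivot columns: 0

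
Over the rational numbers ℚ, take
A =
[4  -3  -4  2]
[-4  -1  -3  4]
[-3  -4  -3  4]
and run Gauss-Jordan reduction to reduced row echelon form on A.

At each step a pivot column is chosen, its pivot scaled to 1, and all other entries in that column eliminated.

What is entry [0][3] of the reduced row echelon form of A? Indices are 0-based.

[1] R0 /= 4  ⇒  (1, -3/4, -1, 1/2)
     R1 -= -4·R0  ⇒  (0, -4, -7, 6)
     R2 -= -3·R0  ⇒  (0, -25/4, -6, 11/2)
[2] R1 /= -4  ⇒  (0, 1, 7/4, -3/2)
     R0 -= -3/4·R1  ⇒  (1, 0, 5/16, -5/8)
     R2 -= -25/4·R1  ⇒  (0, 0, 79/16, -31/8)
[3] R2 /= 79/16  ⇒  (0, 0, 1, -62/79)
     R0 -= 5/16·R2  ⇒  (1, 0, 0, -30/79)
     R1 -= 7/4·R2  ⇒  (0, 1, 0, -10/79)

M[0][3] = -30/79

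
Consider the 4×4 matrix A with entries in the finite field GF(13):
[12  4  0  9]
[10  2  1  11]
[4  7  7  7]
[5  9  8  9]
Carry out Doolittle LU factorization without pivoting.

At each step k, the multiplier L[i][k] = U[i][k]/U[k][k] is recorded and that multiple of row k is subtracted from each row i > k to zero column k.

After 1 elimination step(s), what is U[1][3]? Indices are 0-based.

k=0: U[0][0]=12
  eliminate (1,0): mult=3, new row 1: (0, 3, 1, 10); set L[1][0]=3
  eliminate (2,0): mult=9, new row 2: (0, 10, 7, 4); set L[2][0]=9
  eliminate (3,0): mult=8, new row 3: (0, 3, 8, 2); set L[3][0]=8

U[1][3] = 10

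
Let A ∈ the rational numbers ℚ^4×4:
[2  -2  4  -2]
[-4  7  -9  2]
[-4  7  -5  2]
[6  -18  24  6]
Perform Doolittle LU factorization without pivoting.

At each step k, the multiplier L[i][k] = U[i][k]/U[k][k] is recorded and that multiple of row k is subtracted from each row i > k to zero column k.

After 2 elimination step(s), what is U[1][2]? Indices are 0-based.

Step 1: pivot at (0,0) is 2.
  row1 ← row1 − (-2)·row0  ⇒  L[1][0]=-2, U row1=(0, 3, -1, -2)
  row2 ← row2 − (-2)·row0  ⇒  L[2][0]=-2, U row2=(0, 3, 3, -2)
  row3 ← row3 − (3)·row0  ⇒  L[3][0]=3, U row3=(0, -12, 12, 12)
Step 2: pivot at (1,1) is 3.
  row2 ← row2 − (1)·row1  ⇒  L[2][1]=1, U row2=(0, 0, 4, 0)
  row3 ← row3 − (-4)·row1  ⇒  L[3][1]=-4, U row3=(0, 0, 8, 4)

U[1][2] = -1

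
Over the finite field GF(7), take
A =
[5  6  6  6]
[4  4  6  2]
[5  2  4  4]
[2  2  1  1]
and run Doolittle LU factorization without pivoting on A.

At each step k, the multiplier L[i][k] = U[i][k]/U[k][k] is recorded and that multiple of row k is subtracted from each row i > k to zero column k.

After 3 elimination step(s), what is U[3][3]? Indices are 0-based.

k=0: U[0][0]=5
  eliminate (1,0): mult=5, new row 1: (0, 2, 4, 0); set L[1][0]=5
  eliminate (2,0): mult=1, new row 2: (0, 3, 5, 5); set L[2][0]=1
  eliminate (3,0): mult=6, new row 3: (0, 1, 0, 0); set L[3][0]=6
k=1: U[1][1]=2
  eliminate (2,1): mult=5, new row 2: (0, 0, 6, 5); set L[2][1]=5
  eliminate (3,1): mult=4, new row 3: (0, 0, 5, 0); set L[3][1]=4
k=2: U[2][2]=6
  eliminate (3,2): mult=2, new row 3: (0, 0, 0, 4); set L[3][2]=2

U[3][3] = 4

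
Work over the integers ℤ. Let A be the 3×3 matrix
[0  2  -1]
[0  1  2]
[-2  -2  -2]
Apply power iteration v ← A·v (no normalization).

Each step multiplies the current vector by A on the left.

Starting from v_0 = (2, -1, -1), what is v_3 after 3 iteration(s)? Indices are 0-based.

v_0 = (2, -1, -1).
v_1 = A·v_0 = (-1, -3, 0).
v_2 = A·v_1 = (-6, -3, 8).
v_3 = A·v_2 = (-14, 13, 2).

v_3 = (-14, 13, 2)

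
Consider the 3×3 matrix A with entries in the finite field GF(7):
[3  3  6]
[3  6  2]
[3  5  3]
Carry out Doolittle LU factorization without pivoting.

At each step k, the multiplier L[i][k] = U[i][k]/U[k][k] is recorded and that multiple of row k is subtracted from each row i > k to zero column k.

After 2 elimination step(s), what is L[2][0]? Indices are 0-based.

L[2][0] = 1

Step 1: pivot at (0,0) is 3.
  row1 ← row1 − (1)·row0  ⇒  L[1][0]=1, U row1=(0, 3, 3)
  row2 ← row2 − (1)·row0  ⇒  L[2][0]=1, U row2=(0, 2, 4)
Step 2: pivot at (1,1) is 3.
  row2 ← row2 − (3)·row1  ⇒  L[2][1]=3, U row2=(0, 0, 2)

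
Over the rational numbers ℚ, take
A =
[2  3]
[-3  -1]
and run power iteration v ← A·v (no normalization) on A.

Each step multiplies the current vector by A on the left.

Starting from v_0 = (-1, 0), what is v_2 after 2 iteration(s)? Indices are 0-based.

v_2 = (5, 3)

v_0 = (-1, 0).
v_1 = A·v_0 = (-2, 3).
v_2 = A·v_1 = (5, 3).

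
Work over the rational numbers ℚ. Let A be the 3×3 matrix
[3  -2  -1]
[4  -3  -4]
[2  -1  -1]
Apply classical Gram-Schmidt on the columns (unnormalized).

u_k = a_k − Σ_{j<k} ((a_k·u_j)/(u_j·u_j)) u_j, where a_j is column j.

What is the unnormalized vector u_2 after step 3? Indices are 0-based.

Step 1: u_0 = a_0 = (3, 4, 2).
Step 2: u_1 = a_1 − (-20/29)·u_0 = (2/29, -7/29, 11/29).
Step 3: u_2 = a_2 − (-21/29)·u_0 − (5/2)·u_1 = (1, -1/2, -1/2).

u_2 = (1, -1/2, -1/2)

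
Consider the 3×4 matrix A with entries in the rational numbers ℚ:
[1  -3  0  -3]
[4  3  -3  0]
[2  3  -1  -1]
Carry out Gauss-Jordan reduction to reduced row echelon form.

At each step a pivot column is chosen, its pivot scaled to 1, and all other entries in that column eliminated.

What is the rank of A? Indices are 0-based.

rank = 3

step 1: normalize row 0 (÷1) = (1, -3, 0, -3)
  row 1: subtract 4×row0 = (0, 15, -3, 12)
  row 2: subtract 2×row0 = (0, 9, -1, 5)
step 2: normalize row 1 (÷15) = (0, 1, -1/5, 4/5)
  row 0: subtract -3×row1 = (1, 0, -3/5, -3/5)
  row 2: subtract 9×row1 = (0, 0, 4/5, -11/5)
step 3: normalize row 2 (÷4/5) = (0, 0, 1, -11/4)
  row 0: subtract -3/5×row2 = (1, 0, 0, -9/4)
  row 1: subtract -1/5×row2 = (0, 1, 0, 1/4)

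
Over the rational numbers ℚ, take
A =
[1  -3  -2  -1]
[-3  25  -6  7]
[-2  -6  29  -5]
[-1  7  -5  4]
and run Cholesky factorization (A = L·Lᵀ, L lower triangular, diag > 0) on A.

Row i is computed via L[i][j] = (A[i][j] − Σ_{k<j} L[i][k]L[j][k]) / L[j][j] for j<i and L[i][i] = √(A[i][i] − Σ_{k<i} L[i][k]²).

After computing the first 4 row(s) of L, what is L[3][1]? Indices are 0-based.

L[3][1] = 1

Step 1: L[0][0] = √(1) = 1.
  L[1][0] = (-3) / L[0][0] = -3.
Step 2: L[1][1] = √(16) = 4.
  L[2][0] = (-2) / L[0][0] = -2.
  L[2][1] = (-12) / L[1][1] = -3.
Step 3: L[2][2] = √(16) = 4.
  L[3][0] = (-1) / L[0][0] = -1.
  L[3][1] = (4) / L[1][1] = 1.
  L[3][2] = (-4) / L[2][2] = -1.
Step 4: L[3][3] = √(1) = 1.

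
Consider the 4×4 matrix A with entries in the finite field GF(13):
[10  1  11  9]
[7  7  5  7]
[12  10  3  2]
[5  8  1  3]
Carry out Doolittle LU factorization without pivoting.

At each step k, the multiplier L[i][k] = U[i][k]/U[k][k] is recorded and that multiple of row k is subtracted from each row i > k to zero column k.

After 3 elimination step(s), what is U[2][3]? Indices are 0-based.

U[2][3] = 9

[col 0] pivot 10
  R1 -= 2*R0 → (0, 5, 9, 2)  (L[1][0] := 2)
  R2 -= 9*R0 → (0, 1, 8, 12)  (L[2][0] := 9)
  R3 -= 7*R0 → (0, 1, 2, 5)  (L[3][0] := 7)
[col 1] pivot 5
  R2 -= 8*R1 → (0, 0, 1, 9)  (L[2][1] := 8)
  R3 -= 8*R1 → (0, 0, 8, 2)  (L[3][1] := 8)
[col 2] pivot 1
  R3 -= 8*R2 → (0, 0, 0, 8)  (L[3][2] := 8)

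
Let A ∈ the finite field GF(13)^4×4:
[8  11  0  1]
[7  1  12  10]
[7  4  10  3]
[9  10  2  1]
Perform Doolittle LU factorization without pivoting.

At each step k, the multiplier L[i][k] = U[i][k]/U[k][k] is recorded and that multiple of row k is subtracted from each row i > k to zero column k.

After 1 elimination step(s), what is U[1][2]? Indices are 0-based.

k=0: U[0][0]=8
  eliminate (1,0): mult=9, new row 1: (0, 6, 12, 1); set L[1][0]=9
  eliminate (2,0): mult=9, new row 2: (0, 9, 10, 7); set L[2][0]=9
  eliminate (3,0): mult=6, new row 3: (0, 9, 2, 8); set L[3][0]=6

U[1][2] = 12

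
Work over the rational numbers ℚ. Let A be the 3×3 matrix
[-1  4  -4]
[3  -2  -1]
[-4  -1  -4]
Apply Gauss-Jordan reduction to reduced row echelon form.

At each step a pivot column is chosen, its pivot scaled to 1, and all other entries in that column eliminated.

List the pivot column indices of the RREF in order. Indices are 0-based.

pivot columns: 0, 1, 2

pivot(0,0)=-1: scale R0 → (1, -4, 4)
  clear (1,0): R1 −= (3)R0 → (0, 10, -13)
  clear (2,0): R2 −= (-4)R0 → (0, -17, 12)
pivot(1,1)=10: scale R1 → (0, 1, -13/10)
  clear (0,1): R0 −= (-4)R1 → (1, 0, -6/5)
  clear (2,1): R2 −= (-17)R1 → (0, 0, -101/10)
pivot(2,2)=-101/10: scale R2 → (0, 0, 1)
  clear (0,2): R0 −= (-6/5)R2 → (1, 0, 0)
  clear (1,2): R1 −= (-13/10)R2 → (0, 1, 0)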